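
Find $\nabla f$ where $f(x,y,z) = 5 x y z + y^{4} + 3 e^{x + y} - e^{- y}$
(5*y*z + 3*exp(x + y), 5*x*z + 4*y**3 + 3*exp(x + y) + exp(-y), 5*x*y)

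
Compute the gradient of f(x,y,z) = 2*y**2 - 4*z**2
(0, 4*y, -8*z)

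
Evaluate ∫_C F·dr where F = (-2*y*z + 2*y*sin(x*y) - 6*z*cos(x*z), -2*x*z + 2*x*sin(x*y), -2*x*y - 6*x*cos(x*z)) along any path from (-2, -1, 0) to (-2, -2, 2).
-16 + 6*sin(4) + 2*cos(2) - 2*cos(4)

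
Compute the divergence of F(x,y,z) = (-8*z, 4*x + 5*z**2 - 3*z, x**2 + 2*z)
2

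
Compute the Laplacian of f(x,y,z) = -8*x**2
-16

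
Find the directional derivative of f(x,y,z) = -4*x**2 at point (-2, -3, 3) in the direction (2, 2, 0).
8*sqrt(2)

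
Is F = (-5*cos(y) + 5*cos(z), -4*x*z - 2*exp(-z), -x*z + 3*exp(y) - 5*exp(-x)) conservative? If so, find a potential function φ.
No, ∇×F = (4*x + 3*exp(y) - 2*exp(-z), z - 5*sin(z) - 5*exp(-x), -4*z - 5*sin(y)) ≠ 0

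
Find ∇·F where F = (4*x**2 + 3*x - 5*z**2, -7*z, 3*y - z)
8*x + 2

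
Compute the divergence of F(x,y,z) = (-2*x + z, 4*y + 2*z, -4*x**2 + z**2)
2*z + 2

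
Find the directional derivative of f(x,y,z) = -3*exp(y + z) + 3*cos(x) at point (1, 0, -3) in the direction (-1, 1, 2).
sqrt(6)*(-3 + exp(3)*sin(1))*exp(-3)/2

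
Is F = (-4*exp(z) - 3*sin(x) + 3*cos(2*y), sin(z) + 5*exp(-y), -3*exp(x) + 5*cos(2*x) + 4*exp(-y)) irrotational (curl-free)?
No, ∇×F = (-cos(z) - 4*exp(-y), 3*exp(x) - 4*exp(z) + 10*sin(2*x), 6*sin(2*y))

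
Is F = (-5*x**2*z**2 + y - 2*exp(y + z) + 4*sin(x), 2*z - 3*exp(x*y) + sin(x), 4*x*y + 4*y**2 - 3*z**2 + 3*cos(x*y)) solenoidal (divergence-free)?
No, ∇·F = -10*x*z**2 - 3*x*exp(x*y) - 6*z + 4*cos(x)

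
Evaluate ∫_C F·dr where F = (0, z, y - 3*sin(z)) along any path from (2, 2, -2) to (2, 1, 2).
6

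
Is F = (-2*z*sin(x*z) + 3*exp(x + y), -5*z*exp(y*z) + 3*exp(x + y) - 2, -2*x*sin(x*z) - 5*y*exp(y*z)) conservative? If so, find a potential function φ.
Yes, F is conservative. φ = -2*y - 5*exp(y*z) + 3*exp(x + y) + 2*cos(x*z)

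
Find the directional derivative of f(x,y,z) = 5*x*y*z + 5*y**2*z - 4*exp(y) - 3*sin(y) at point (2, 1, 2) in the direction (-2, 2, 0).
sqrt(2)*(-4*E - 3*cos(1) + 30)/2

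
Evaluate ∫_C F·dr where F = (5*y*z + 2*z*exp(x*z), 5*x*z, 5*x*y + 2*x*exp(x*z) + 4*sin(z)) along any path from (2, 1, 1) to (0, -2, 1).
-2*exp(2) - 8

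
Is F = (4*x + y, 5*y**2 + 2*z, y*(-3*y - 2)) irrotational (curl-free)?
No, ∇×F = (-6*y - 4, 0, -1)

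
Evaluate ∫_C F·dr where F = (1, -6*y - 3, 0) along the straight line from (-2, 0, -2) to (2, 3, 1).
-32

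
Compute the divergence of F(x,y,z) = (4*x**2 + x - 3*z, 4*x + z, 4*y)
8*x + 1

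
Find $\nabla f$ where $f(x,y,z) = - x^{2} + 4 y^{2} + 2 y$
(-2*x, 8*y + 2, 0)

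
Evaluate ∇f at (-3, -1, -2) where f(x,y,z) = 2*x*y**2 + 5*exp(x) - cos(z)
(5*exp(-3) + 2, 12, -sin(2))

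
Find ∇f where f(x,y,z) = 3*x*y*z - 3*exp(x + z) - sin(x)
(3*y*z - 3*exp(x + z) - cos(x), 3*x*z, 3*x*y - 3*exp(x + z))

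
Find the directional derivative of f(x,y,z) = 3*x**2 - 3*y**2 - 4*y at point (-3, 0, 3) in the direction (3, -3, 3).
-14*sqrt(3)/3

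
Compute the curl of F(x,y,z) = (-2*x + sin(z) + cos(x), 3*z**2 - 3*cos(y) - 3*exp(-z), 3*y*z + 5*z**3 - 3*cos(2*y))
(-3*z + 6*sin(2*y) - 3*exp(-z), cos(z), 0)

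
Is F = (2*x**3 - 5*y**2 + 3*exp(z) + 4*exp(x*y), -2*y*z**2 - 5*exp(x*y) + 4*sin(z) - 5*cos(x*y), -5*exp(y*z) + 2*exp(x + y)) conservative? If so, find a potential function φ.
No, ∇×F = (4*y*z - 5*z*exp(y*z) + 2*exp(x + y) - 4*cos(z), 3*exp(z) - 2*exp(x + y), -4*x*exp(x*y) - 5*y*exp(x*y) + 5*y*sin(x*y) + 10*y) ≠ 0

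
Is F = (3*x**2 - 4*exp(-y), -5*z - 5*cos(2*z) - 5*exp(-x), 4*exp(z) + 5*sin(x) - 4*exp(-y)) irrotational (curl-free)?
No, ∇×F = (-10*sin(2*z) + 5 + 4*exp(-y), -5*cos(x), -4*exp(-y) + 5*exp(-x))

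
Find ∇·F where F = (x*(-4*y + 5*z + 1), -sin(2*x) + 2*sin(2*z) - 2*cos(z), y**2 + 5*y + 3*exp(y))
-4*y + 5*z + 1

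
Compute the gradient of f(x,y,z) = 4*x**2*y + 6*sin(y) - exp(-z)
(8*x*y, 4*x**2 + 6*cos(y), exp(-z))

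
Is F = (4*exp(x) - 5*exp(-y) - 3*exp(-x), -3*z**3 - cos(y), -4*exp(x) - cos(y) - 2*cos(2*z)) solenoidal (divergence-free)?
No, ∇·F = 4*exp(x) + sin(y) + 4*sin(2*z) + 3*exp(-x)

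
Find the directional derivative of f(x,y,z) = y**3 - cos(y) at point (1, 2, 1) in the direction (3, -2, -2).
-2*sqrt(17)*(sin(2) + 12)/17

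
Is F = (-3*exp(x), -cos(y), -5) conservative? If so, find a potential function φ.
Yes, F is conservative. φ = -5*z - 3*exp(x) - sin(y)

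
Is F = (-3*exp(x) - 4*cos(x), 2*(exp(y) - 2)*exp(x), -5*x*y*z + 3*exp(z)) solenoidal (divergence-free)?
No, ∇·F = -5*x*y - 3*exp(x) + 3*exp(z) + 2*exp(x + y) + 4*sin(x)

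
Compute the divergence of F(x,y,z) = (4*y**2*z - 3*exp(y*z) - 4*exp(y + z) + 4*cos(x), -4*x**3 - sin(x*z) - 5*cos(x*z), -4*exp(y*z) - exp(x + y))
-4*y*exp(y*z) - 4*sin(x)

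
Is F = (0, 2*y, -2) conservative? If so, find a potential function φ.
Yes, F is conservative. φ = y**2 - 2*z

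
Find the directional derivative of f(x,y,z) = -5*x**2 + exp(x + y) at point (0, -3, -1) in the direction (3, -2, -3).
sqrt(22)*exp(-3)/22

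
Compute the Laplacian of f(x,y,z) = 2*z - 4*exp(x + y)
-8*exp(x + y)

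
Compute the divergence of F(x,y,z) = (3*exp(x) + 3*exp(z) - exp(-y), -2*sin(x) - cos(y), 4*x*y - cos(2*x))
3*exp(x) + sin(y)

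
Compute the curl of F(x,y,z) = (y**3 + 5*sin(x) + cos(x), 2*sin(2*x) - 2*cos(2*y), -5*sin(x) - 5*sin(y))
(-5*cos(y), 5*cos(x), -3*y**2 + 4*cos(2*x))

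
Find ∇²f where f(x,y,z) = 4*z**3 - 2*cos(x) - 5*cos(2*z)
24*z + 2*cos(x) + 20*cos(2*z)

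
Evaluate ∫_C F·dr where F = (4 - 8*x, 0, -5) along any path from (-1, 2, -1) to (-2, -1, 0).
-21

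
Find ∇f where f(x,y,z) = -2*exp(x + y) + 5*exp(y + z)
(-2*exp(x + y), -2*exp(x + y) + 5*exp(y + z), 5*exp(y + z))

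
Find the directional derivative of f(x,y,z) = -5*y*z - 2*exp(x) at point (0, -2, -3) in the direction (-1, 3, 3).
77*sqrt(19)/19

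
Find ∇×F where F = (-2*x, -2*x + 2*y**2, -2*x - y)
(-1, 2, -2)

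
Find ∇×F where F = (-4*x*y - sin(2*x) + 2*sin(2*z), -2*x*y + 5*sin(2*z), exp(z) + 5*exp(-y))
(-10*cos(2*z) - 5*exp(-y), 4*cos(2*z), 4*x - 2*y)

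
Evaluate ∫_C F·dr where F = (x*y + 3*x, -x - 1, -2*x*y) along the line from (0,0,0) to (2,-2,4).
18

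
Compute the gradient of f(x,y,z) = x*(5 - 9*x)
(5 - 18*x, 0, 0)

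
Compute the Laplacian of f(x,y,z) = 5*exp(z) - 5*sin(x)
5*exp(z) + 5*sin(x)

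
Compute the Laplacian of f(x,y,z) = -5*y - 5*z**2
-10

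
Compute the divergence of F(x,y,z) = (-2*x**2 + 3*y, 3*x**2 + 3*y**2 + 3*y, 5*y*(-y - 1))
-4*x + 6*y + 3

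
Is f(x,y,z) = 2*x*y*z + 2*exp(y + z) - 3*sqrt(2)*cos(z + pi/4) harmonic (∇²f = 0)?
No, ∇²f = 4*exp(y + z) + 3*sqrt(2)*cos(z + pi/4)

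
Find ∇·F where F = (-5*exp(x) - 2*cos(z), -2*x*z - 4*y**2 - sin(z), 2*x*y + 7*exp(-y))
-8*y - 5*exp(x)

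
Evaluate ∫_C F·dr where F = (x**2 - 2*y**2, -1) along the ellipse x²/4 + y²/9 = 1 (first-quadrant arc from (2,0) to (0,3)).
55/3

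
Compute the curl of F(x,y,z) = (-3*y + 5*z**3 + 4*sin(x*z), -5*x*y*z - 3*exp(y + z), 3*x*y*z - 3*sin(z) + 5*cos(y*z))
(5*x*y + 3*x*z - 5*z*sin(y*z) + 3*exp(y + z), 4*x*cos(x*z) - 3*y*z + 15*z**2, -5*y*z + 3)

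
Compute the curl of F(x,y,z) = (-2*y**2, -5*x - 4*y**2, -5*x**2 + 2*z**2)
(0, 10*x, 4*y - 5)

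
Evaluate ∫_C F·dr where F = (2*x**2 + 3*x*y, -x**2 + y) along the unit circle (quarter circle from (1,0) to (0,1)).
-11/6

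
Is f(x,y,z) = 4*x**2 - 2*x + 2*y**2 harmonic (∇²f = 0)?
No, ∇²f = 12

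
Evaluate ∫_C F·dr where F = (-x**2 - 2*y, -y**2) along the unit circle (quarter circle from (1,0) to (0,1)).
pi/2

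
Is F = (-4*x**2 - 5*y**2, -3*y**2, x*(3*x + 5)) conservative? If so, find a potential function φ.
No, ∇×F = (0, -6*x - 5, 10*y) ≠ 0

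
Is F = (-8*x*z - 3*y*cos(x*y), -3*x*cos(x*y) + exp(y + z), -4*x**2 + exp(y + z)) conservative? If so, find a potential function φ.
Yes, F is conservative. φ = -4*x**2*z + exp(y + z) - 3*sin(x*y)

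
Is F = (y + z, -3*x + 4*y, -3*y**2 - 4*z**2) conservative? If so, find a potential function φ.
No, ∇×F = (-6*y, 1, -4) ≠ 0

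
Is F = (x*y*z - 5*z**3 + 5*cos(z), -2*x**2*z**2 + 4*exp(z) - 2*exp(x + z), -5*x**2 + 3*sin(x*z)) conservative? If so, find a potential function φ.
No, ∇×F = (4*x**2*z - 4*exp(z) + 2*exp(x + z), x*y + 10*x - 15*z**2 - 3*z*cos(x*z) - 5*sin(z), -4*x*z**2 - x*z - 2*exp(x + z)) ≠ 0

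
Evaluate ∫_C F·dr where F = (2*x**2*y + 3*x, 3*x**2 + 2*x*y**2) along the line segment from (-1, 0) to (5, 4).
1600/3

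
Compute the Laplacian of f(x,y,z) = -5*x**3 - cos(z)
-30*x + cos(z)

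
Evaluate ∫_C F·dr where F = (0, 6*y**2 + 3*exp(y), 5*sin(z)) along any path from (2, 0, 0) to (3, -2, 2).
-14 + 3*exp(-2) - 5*cos(2)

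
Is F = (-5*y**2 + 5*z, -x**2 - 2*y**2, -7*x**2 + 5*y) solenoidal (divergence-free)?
No, ∇·F = -4*y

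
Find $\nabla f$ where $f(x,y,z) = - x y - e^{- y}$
(-y, -x + exp(-y), 0)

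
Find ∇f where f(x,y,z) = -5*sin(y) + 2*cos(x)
(-2*sin(x), -5*cos(y), 0)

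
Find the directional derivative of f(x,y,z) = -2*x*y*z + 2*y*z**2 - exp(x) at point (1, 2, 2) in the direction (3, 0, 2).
-3*sqrt(13)*E/13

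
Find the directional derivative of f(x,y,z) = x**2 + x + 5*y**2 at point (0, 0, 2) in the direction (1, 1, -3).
sqrt(11)/11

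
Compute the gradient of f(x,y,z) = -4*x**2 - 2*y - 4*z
(-8*x, -2, -4)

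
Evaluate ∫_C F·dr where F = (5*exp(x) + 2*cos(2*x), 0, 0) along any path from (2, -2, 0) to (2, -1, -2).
0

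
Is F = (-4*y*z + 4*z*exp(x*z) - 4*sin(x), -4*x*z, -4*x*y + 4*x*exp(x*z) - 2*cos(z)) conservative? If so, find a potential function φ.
Yes, F is conservative. φ = -4*x*y*z + 4*exp(x*z) - 2*sin(z) + 4*cos(x)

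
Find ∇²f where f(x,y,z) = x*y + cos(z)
-cos(z)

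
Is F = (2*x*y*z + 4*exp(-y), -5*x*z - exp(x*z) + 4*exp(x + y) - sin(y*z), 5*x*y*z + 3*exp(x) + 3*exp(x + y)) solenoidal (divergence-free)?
No, ∇·F = 5*x*y + 2*y*z - z*cos(y*z) + 4*exp(x + y)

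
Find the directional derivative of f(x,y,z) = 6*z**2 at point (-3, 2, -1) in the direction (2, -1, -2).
8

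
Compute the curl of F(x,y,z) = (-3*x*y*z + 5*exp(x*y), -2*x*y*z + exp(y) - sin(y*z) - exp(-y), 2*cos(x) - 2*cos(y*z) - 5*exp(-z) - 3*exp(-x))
(2*x*y + y*cos(y*z) + 2*z*sin(y*z), -3*x*y + 2*sin(x) - 3*exp(-x), 3*x*z - 5*x*exp(x*y) - 2*y*z)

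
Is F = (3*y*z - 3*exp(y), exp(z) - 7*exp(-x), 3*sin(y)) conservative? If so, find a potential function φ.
No, ∇×F = (-exp(z) + 3*cos(y), 3*y, -3*z + 3*exp(y) + 7*exp(-x)) ≠ 0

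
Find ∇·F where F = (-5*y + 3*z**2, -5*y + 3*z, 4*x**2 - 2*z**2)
-4*z - 5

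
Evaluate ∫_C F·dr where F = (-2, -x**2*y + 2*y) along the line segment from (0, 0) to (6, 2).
-44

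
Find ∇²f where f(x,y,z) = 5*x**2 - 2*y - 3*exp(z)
10 - 3*exp(z)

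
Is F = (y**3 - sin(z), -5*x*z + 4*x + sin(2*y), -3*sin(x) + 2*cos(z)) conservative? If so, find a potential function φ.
No, ∇×F = (5*x, 3*cos(x) - cos(z), -3*y**2 - 5*z + 4) ≠ 0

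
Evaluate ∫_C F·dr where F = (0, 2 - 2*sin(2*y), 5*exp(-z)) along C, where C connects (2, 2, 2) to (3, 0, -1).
-5*E - 3 - cos(4) + 5*exp(-2)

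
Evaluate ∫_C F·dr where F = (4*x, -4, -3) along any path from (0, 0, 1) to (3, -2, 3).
20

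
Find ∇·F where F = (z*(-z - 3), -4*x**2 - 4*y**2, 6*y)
-8*y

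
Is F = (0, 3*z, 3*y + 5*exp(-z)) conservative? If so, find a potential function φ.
Yes, F is conservative. φ = 3*y*z - 5*exp(-z)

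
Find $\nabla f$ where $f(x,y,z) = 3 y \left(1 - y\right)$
(0, 3 - 6*y, 0)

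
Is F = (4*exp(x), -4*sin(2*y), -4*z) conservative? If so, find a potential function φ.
Yes, F is conservative. φ = -2*z**2 + 4*exp(x) + 2*cos(2*y)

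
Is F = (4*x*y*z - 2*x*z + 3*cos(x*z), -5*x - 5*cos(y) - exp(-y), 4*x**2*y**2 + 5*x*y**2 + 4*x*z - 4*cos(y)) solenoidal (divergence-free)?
No, ∇·F = 4*x + 4*y*z - 3*z*sin(x*z) - 2*z + 5*sin(y) + exp(-y)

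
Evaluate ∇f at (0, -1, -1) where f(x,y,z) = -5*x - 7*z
(-5, 0, -7)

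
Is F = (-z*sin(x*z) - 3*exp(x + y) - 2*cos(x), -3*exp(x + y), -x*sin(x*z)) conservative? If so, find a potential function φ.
Yes, F is conservative. φ = -3*exp(x + y) - 2*sin(x) + cos(x*z)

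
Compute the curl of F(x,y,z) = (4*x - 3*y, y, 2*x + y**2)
(2*y, -2, 3)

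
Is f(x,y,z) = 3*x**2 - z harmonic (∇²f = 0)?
No, ∇²f = 6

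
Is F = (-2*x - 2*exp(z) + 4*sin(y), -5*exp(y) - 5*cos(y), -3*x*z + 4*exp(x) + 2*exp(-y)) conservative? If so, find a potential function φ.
No, ∇×F = (-2*exp(-y), 3*z - 4*exp(x) - 2*exp(z), -4*cos(y)) ≠ 0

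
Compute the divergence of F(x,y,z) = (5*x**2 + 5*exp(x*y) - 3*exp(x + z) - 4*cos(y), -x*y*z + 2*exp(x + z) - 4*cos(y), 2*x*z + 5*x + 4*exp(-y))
-x*z + 12*x + 5*y*exp(x*y) - 3*exp(x + z) + 4*sin(y)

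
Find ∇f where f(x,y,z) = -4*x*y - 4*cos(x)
(-4*y + 4*sin(x), -4*x, 0)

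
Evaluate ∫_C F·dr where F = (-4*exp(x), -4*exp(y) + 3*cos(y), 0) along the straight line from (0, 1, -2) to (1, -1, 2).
-6*sin(1) - 4*exp(-1) + 4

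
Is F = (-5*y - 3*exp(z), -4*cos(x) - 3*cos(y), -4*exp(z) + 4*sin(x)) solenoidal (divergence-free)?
No, ∇·F = -4*exp(z) + 3*sin(y)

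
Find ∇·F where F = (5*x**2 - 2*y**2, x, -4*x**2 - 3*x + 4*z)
10*x + 4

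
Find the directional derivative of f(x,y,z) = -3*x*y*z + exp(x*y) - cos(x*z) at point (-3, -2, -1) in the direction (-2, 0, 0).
sin(3) + 6 + 2*exp(6)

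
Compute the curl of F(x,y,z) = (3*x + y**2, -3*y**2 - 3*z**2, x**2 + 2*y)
(6*z + 2, -2*x, -2*y)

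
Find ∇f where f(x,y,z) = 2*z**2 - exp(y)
(0, -exp(y), 4*z)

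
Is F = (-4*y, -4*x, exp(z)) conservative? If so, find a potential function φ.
Yes, F is conservative. φ = -4*x*y + exp(z)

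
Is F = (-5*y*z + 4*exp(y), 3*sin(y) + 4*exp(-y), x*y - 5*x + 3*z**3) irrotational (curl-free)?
No, ∇×F = (x, 5 - 6*y, 5*z - 4*exp(y))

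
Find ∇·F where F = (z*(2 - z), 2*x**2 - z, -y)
0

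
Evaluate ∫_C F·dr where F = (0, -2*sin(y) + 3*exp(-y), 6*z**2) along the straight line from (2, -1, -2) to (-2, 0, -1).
-2*cos(1) + 3*E + 13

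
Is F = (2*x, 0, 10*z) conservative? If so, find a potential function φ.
Yes, F is conservative. φ = x**2 + 5*z**2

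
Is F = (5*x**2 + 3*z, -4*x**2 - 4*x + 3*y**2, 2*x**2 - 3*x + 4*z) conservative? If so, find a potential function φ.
No, ∇×F = (0, 6 - 4*x, -8*x - 4) ≠ 0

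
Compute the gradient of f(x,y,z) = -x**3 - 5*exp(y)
(-3*x**2, -5*exp(y), 0)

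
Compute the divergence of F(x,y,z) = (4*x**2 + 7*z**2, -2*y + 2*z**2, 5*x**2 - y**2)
8*x - 2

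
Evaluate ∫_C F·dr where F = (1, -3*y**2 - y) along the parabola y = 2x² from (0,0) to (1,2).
-9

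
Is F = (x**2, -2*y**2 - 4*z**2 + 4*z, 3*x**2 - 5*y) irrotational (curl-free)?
No, ∇×F = (8*z - 9, -6*x, 0)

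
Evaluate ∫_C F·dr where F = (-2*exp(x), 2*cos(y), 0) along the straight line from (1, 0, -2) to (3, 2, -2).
-2*exp(3) + 2*sin(2) + 2*E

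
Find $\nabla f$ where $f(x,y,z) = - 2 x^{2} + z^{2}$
(-4*x, 0, 2*z)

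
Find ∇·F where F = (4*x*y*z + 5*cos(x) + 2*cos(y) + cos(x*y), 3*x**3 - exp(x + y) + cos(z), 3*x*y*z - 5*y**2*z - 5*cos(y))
3*x*y - 5*y**2 + 4*y*z - y*sin(x*y) - exp(x + y) - 5*sin(x)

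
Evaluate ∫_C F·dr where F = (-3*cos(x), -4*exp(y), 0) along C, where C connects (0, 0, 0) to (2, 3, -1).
-4*exp(3) - 3*sin(2) + 4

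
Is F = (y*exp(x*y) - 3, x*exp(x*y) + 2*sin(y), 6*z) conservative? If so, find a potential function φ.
Yes, F is conservative. φ = -3*x + 3*z**2 + exp(x*y) - 2*cos(y)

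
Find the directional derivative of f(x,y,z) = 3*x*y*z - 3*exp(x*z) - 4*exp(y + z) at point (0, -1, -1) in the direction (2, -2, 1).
4*exp(-2)/3 + 4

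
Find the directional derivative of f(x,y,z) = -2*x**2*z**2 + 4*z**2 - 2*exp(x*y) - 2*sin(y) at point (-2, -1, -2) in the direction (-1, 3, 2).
sqrt(14)*(-3*cos(1) + 5*exp(2))/7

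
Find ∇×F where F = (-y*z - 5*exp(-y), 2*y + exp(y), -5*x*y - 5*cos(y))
(-5*x + 5*sin(y), 4*y, z - 5*exp(-y))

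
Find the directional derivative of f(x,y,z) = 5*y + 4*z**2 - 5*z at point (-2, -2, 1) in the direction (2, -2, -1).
-13/3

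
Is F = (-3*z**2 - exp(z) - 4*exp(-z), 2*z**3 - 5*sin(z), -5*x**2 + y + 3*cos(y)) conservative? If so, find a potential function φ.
No, ∇×F = (-6*z**2 - 3*sin(y) + 5*cos(z) + 1, 10*x - 6*z - exp(z) + 4*exp(-z), 0) ≠ 0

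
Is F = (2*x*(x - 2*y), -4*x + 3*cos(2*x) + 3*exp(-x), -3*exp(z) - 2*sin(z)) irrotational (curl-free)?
No, ∇×F = (0, 0, 4*x - 6*sin(2*x) - 4 - 3*exp(-x))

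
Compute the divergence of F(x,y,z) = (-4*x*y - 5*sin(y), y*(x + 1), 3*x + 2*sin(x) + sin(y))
x - 4*y + 1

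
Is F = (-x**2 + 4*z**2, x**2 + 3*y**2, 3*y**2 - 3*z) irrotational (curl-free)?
No, ∇×F = (6*y, 8*z, 2*x)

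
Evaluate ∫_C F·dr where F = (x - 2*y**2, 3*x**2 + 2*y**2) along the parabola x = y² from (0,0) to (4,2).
248/15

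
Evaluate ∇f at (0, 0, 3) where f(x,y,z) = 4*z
(0, 0, 4)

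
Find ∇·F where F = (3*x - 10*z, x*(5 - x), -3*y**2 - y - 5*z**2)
3 - 10*z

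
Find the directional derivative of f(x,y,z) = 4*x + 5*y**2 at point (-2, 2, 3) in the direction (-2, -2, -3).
-48*sqrt(17)/17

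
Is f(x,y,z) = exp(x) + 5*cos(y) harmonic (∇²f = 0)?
No, ∇²f = exp(x) - 5*cos(y)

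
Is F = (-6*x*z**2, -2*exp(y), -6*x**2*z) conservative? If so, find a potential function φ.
Yes, F is conservative. φ = -3*x**2*z**2 - 2*exp(y)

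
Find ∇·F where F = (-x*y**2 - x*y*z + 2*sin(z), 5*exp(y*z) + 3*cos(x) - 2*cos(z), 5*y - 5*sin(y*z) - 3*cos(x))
-y**2 - y*z - 5*y*cos(y*z) + 5*z*exp(y*z)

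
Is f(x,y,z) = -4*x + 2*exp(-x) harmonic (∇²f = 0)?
No, ∇²f = 2*exp(-x)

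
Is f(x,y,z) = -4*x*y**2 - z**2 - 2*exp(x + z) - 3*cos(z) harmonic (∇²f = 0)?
No, ∇²f = -8*x - 4*exp(x + z) + 3*cos(z) - 2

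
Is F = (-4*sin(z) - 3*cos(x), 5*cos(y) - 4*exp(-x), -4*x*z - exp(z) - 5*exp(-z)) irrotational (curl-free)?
No, ∇×F = (0, 4*z - 4*cos(z), 4*exp(-x))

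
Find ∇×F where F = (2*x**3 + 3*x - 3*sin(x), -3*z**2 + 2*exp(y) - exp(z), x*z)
(6*z + exp(z), -z, 0)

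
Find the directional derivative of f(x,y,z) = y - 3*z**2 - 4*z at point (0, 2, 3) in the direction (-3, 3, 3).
-7*sqrt(3)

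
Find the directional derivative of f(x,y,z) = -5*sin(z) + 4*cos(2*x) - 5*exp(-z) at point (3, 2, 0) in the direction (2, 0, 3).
-16*sqrt(13)*sin(6)/13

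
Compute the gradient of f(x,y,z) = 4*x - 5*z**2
(4, 0, -10*z)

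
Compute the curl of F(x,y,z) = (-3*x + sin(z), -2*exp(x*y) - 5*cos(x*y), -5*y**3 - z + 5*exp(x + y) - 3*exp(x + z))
(-15*y**2 + 5*exp(x + y), -5*exp(x + y) + 3*exp(x + z) + cos(z), y*(-2*exp(x*y) + 5*sin(x*y)))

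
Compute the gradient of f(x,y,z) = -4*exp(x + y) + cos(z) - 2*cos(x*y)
(2*y*sin(x*y) - 4*exp(x + y), 2*x*sin(x*y) - 4*exp(x + y), -sin(z))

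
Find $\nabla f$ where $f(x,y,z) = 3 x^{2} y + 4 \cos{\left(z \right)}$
(6*x*y, 3*x**2, -4*sin(z))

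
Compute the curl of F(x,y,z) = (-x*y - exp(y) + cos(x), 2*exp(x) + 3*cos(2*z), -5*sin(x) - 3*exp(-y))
(6*sin(2*z) + 3*exp(-y), 5*cos(x), x + 2*exp(x) + exp(y))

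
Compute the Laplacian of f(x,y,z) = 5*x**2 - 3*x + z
10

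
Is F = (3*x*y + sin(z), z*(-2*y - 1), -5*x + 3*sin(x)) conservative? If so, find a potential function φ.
No, ∇×F = (2*y + 1, -3*cos(x) + cos(z) + 5, -3*x) ≠ 0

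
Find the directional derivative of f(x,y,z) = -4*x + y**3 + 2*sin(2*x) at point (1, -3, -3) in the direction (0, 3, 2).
81*sqrt(13)/13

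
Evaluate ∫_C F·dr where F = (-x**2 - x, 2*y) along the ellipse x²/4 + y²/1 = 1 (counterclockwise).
0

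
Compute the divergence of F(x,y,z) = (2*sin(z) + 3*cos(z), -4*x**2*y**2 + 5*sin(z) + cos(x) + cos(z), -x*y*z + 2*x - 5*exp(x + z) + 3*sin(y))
-8*x**2*y - x*y - 5*exp(x + z)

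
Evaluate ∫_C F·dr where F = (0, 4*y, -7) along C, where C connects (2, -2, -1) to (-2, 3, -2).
17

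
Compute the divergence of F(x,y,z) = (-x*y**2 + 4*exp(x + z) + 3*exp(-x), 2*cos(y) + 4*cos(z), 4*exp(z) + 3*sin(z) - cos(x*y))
-y**2 + 4*exp(z) + 4*exp(x + z) - 2*sin(y) + 3*cos(z) - 3*exp(-x)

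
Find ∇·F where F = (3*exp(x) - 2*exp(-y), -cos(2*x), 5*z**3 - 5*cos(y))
15*z**2 + 3*exp(x)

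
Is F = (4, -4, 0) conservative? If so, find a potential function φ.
Yes, F is conservative. φ = 4*x - 4*y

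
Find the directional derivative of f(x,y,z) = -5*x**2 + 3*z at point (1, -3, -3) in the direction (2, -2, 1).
-17/3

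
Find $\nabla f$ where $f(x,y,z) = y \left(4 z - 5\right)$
(0, 4*z - 5, 4*y)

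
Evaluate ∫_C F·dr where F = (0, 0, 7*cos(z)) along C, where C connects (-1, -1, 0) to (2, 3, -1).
-7*sin(1)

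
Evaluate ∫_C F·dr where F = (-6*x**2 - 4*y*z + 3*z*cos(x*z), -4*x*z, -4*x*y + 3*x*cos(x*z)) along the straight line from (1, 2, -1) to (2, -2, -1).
-38 - 3*sin(2) + 3*sin(1)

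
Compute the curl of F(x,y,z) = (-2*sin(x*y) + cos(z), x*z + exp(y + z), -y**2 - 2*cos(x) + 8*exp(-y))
(-x - 2*y - exp(y + z) - 8*exp(-y), -2*sin(x) - sin(z), 2*x*cos(x*y) + z)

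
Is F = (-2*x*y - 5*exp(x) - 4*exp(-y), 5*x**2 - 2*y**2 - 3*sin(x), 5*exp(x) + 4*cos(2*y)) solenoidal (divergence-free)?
No, ∇·F = -6*y - 5*exp(x)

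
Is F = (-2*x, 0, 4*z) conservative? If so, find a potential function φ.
Yes, F is conservative. φ = -x**2 + 2*z**2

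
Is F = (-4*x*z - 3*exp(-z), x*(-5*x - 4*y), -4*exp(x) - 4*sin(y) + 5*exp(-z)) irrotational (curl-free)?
No, ∇×F = (-4*cos(y), -4*x + 4*exp(x) + 3*exp(-z), -10*x - 4*y)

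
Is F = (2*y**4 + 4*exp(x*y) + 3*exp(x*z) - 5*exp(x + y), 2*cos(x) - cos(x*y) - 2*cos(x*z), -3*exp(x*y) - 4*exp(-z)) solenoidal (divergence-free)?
No, ∇·F = x*sin(x*y) + 4*y*exp(x*y) + 3*z*exp(x*z) - 5*exp(x + y) + 4*exp(-z)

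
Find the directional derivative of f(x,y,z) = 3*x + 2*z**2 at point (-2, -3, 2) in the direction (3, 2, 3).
3*sqrt(22)/2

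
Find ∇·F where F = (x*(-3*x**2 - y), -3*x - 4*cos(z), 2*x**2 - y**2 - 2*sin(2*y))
-9*x**2 - y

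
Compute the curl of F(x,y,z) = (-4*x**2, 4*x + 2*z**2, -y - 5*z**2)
(-4*z - 1, 0, 4)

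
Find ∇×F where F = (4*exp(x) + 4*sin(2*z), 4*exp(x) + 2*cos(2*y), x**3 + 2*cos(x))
(0, -3*x**2 + 2*sin(x) + 8*cos(2*z), 4*exp(x))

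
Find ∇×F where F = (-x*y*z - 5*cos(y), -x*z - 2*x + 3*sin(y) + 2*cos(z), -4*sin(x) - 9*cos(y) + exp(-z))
(x + 9*sin(y) + 2*sin(z), -x*y + 4*cos(x), x*z - z - 5*sin(y) - 2)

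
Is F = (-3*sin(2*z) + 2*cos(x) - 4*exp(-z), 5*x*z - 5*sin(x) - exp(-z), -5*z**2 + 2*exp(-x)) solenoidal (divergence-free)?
No, ∇·F = -10*z - 2*sin(x)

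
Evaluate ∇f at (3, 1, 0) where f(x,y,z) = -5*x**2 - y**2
(-30, -2, 0)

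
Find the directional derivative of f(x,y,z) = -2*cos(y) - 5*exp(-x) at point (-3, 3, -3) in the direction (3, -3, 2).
3*sqrt(22)*(-2*sin(3) + 5*exp(3))/22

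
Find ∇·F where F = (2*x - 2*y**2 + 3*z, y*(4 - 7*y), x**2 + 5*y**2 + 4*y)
6 - 14*y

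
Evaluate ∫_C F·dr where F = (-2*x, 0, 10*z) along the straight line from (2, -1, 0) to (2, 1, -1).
5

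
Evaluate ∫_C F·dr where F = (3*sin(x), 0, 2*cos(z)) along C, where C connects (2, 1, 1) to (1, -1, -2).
-2*sin(2) - 2*sin(1) - 3*cos(1) + 3*cos(2)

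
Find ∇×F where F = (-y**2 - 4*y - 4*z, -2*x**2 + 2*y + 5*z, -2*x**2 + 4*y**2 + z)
(8*y - 5, 4*x - 4, -4*x + 2*y + 4)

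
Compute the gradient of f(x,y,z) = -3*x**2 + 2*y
(-6*x, 2, 0)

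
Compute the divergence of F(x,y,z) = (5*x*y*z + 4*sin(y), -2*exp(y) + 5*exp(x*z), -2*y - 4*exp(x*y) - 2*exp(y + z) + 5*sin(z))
5*y*z - 2*exp(y) - 2*exp(y + z) + 5*cos(z)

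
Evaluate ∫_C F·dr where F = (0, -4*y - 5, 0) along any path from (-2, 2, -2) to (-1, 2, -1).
0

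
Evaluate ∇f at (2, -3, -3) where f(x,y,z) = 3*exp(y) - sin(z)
(0, 3*exp(-3), -cos(3))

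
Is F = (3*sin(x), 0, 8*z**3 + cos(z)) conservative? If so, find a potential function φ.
Yes, F is conservative. φ = 2*z**4 + sin(z) - 3*cos(x)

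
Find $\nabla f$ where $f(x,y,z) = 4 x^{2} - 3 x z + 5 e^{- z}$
(8*x - 3*z, 0, -3*x - 5*exp(-z))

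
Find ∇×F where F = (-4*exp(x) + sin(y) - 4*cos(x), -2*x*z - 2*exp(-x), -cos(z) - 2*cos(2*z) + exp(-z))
(2*x, 0, -2*z - cos(y) + 2*exp(-x))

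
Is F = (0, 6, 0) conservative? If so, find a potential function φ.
Yes, F is conservative. φ = 6*y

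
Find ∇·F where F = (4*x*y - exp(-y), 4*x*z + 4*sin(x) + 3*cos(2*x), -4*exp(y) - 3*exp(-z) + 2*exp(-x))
4*y + 3*exp(-z)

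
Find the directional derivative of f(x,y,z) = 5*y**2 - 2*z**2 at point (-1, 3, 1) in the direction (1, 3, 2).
41*sqrt(14)/7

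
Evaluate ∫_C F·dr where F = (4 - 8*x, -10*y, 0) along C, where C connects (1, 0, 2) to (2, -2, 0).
-28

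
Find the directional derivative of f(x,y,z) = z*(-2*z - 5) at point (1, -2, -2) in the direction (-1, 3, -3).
-9*sqrt(19)/19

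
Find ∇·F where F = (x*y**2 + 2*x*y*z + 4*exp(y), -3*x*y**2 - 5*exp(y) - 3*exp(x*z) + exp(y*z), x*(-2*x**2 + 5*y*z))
-x*y + y**2 + 2*y*z + z*exp(y*z) - 5*exp(y)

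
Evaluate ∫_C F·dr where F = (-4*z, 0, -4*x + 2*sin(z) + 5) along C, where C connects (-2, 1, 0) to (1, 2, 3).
5 - 2*cos(3)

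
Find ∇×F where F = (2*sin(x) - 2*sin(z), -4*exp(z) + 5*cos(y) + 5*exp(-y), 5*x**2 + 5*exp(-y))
(4*exp(z) - 5*exp(-y), -10*x - 2*cos(z), 0)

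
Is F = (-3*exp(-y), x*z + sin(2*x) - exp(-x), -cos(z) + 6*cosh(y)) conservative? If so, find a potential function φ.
No, ∇×F = (-x + 6*sinh(y), 0, z + 2*cos(2*x) - 3*exp(-y) + exp(-x)) ≠ 0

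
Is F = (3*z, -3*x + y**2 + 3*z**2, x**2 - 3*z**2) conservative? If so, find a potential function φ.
No, ∇×F = (-6*z, 3 - 2*x, -3) ≠ 0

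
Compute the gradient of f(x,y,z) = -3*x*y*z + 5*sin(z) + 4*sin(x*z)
(z*(-3*y + 4*cos(x*z)), -3*x*z, -3*x*y + 4*x*cos(x*z) + 5*cos(z))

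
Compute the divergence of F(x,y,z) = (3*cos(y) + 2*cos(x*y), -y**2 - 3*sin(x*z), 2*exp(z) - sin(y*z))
-2*y*sin(x*y) - y*cos(y*z) - 2*y + 2*exp(z)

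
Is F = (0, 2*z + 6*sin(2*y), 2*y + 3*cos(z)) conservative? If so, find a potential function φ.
Yes, F is conservative. φ = 2*y*z + 3*sin(z) - 3*cos(2*y)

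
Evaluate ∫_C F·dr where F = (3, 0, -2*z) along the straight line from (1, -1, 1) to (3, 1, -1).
6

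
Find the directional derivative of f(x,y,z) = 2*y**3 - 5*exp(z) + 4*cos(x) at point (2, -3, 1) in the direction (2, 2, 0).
sqrt(2)*(27 - 2*sin(2))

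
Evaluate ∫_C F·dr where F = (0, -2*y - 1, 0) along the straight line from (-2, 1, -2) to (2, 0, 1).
2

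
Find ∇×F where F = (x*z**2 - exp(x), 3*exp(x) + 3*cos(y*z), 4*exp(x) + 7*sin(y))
(3*y*sin(y*z) + 7*cos(y), 2*x*z - 4*exp(x), 3*exp(x))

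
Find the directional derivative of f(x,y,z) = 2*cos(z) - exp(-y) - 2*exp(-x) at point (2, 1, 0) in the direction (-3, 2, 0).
2*sqrt(13)*(-3 + E)*exp(-2)/13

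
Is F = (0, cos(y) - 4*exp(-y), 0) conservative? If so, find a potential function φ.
Yes, F is conservative. φ = sin(y) + 4*exp(-y)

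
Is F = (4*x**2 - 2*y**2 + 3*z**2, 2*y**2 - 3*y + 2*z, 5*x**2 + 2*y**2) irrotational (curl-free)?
No, ∇×F = (4*y - 2, -10*x + 6*z, 4*y)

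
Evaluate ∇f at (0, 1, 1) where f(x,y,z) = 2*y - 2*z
(0, 2, -2)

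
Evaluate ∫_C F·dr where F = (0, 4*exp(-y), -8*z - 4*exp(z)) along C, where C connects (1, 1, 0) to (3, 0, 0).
-4 + 4*exp(-1)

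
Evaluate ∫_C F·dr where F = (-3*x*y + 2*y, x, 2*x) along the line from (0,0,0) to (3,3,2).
-15/2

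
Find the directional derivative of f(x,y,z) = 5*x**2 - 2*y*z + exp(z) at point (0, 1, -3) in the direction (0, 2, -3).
3*sqrt(13)*(-1 + 6*exp(3))*exp(-3)/13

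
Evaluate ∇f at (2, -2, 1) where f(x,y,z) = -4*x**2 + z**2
(-16, 0, 2)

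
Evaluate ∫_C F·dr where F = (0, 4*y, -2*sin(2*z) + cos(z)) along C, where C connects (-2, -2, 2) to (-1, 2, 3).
-sin(2) + sin(3) - cos(4) + cos(6)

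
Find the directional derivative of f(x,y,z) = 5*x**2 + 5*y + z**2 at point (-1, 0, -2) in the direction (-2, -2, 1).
2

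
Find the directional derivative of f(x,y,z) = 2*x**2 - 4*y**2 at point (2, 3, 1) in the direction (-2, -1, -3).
4*sqrt(14)/7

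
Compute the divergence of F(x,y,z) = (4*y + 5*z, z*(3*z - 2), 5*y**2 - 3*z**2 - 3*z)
-6*z - 3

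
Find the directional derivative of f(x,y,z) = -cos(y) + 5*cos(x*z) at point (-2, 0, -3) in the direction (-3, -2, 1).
-5*sqrt(14)*sin(6)/2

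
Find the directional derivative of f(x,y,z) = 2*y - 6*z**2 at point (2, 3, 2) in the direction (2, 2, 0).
sqrt(2)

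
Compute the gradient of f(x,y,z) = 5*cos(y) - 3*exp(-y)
(0, -5*sin(y) + 3*exp(-y), 0)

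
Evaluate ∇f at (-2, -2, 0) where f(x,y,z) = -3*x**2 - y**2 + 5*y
(12, 9, 0)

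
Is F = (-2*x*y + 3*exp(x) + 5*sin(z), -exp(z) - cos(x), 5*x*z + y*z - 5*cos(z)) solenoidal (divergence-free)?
No, ∇·F = 5*x - y + 3*exp(x) + 5*sin(z)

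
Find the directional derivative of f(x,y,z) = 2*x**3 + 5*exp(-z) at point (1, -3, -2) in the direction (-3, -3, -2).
sqrt(22)*(-9 + 5*exp(2))/11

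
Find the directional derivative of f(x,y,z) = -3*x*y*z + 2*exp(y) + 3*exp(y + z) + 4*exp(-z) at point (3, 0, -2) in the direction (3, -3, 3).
4*sqrt(3)*(-exp(2) - 5)/3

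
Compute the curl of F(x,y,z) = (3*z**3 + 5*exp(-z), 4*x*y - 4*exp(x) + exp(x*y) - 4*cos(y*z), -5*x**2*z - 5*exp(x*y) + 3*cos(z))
(-5*x*exp(x*y) - 4*y*sin(y*z), 10*x*z + 5*y*exp(x*y) + 9*z**2 - 5*exp(-z), y*exp(x*y) + 4*y - 4*exp(x))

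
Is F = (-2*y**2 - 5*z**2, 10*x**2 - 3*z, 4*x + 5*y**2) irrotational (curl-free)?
No, ∇×F = (10*y + 3, -10*z - 4, 20*x + 4*y)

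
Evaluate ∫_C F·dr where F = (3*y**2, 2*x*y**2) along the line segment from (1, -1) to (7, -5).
-722/3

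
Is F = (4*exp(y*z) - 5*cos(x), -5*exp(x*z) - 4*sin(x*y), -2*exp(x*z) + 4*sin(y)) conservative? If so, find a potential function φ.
No, ∇×F = (5*x*exp(x*z) + 4*cos(y), 4*y*exp(y*z) + 2*z*exp(x*z), -4*y*cos(x*y) - 5*z*exp(x*z) - 4*z*exp(y*z)) ≠ 0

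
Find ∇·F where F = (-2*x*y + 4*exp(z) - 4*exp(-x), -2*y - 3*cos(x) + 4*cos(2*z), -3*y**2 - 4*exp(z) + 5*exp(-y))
-2*y - 4*exp(z) - 2 + 4*exp(-x)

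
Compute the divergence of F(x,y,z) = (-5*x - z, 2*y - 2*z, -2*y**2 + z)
-2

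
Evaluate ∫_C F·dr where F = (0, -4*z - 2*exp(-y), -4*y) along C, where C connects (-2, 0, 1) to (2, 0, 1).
0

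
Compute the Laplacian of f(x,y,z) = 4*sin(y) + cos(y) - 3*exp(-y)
-4*sin(y) - cos(y) - 3*exp(-y)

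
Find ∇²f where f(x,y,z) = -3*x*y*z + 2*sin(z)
-2*sin(z)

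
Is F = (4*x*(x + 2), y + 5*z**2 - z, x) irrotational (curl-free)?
No, ∇×F = (1 - 10*z, -1, 0)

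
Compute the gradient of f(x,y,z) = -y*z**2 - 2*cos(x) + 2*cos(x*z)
(-2*z*sin(x*z) + 2*sin(x), -z**2, -2*x*sin(x*z) - 2*y*z)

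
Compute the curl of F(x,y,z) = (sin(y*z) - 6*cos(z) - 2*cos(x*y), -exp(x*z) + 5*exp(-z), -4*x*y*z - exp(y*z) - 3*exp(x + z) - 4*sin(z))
(-4*x*z + x*exp(x*z) - z*exp(y*z) + 5*exp(-z), 4*y*z + y*cos(y*z) + 3*exp(x + z) + 6*sin(z), -2*x*sin(x*y) - z*exp(x*z) - z*cos(y*z))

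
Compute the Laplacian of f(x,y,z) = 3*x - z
0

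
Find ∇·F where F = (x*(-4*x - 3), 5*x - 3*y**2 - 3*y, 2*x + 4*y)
-8*x - 6*y - 6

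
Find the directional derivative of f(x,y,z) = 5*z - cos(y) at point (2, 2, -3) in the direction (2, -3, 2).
sqrt(17)*(10 - 3*sin(2))/17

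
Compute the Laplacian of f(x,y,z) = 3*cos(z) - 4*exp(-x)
-3*cos(z) - 4*exp(-x)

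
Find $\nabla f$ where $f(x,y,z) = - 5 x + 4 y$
(-5, 4, 0)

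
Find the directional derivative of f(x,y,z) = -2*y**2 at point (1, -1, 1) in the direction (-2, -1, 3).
-2*sqrt(14)/7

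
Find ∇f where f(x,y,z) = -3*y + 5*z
(0, -3, 5)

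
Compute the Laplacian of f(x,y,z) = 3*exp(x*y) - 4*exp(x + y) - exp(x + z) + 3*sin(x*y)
3*x**2*exp(x*y) - 3*x**2*sin(x*y) + 3*y**2*exp(x*y) - 3*y**2*sin(x*y) - 8*exp(x + y) - 2*exp(x + z)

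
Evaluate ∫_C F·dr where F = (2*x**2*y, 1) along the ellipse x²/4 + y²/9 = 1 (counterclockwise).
-12*pi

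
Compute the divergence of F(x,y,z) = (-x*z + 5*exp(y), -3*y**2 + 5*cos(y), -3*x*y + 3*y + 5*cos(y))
-6*y - z - 5*sin(y)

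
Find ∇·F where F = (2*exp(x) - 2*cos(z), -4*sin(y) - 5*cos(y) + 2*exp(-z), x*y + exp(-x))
2*exp(x) + 5*sin(y) - 4*cos(y)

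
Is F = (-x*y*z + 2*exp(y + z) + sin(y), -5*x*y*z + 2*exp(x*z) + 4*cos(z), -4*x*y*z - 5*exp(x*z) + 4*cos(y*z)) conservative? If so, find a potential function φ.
No, ∇×F = (5*x*y - 4*x*z - 2*x*exp(x*z) - 4*z*sin(y*z) + 4*sin(z), -x*y + 4*y*z + 5*z*exp(x*z) + 2*exp(y + z), x*z - 5*y*z + 2*z*exp(x*z) - 2*exp(y + z) - cos(y)) ≠ 0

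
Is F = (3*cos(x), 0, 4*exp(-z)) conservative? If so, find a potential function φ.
Yes, F is conservative. φ = 3*sin(x) - 4*exp(-z)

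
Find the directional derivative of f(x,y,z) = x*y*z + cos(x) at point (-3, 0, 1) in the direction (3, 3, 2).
3*sqrt(22)*(-3 + sin(3))/22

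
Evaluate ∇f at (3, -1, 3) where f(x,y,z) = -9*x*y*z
(27, -81, 27)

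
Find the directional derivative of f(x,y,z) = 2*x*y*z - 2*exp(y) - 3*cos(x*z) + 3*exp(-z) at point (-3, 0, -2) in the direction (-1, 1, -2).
sqrt(6)*(4*sin(6) + 5/3 + exp(2))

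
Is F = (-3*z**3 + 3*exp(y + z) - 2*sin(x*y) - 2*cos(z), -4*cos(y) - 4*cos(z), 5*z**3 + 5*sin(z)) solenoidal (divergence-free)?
No, ∇·F = -2*y*cos(x*y) + 15*z**2 + 4*sin(y) + 5*cos(z)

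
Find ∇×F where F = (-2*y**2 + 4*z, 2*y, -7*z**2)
(0, 4, 4*y)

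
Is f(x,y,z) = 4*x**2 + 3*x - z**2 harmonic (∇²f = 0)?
No, ∇²f = 6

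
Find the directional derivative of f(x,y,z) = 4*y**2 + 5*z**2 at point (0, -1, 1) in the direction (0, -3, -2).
4*sqrt(13)/13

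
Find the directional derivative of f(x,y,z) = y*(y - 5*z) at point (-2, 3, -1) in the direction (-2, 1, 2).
-19/3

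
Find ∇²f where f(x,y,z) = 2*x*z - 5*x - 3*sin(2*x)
12*sin(2*x)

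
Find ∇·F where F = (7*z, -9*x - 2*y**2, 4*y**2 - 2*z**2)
-4*y - 4*z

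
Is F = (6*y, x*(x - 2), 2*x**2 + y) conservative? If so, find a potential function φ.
No, ∇×F = (1, -4*x, 2*x - 8) ≠ 0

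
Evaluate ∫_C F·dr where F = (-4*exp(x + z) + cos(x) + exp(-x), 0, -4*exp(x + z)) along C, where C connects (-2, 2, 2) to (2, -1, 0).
-3*exp(2) - exp(-2) + 2*sin(2) + 4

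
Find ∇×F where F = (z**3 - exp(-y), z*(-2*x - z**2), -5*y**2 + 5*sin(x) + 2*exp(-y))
(2*x - 10*y + 3*z**2 - 2*exp(-y), 3*z**2 - 5*cos(x), -2*z - exp(-y))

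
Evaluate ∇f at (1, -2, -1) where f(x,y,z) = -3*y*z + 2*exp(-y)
(0, 3 - 2*exp(2), 6)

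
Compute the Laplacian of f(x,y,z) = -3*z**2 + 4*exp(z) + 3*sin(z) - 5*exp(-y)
4*exp(z) - 3*sin(z) - 6 - 5*exp(-y)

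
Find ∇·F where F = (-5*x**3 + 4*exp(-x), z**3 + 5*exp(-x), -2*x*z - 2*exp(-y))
-15*x**2 - 2*x - 4*exp(-x)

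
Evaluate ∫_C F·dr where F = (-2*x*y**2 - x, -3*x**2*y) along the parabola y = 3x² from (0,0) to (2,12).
-770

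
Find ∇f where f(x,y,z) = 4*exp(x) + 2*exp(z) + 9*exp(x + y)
((9*exp(y) + 4)*exp(x), 9*exp(x + y), 2*exp(z))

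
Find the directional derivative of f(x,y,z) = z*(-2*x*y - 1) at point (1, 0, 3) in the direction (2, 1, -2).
-4/3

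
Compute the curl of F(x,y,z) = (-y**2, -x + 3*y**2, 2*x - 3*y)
(-3, -2, 2*y - 1)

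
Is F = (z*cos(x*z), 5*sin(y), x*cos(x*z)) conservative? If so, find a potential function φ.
Yes, F is conservative. φ = sin(x*z) - 5*cos(y)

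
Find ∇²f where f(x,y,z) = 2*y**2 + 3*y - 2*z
4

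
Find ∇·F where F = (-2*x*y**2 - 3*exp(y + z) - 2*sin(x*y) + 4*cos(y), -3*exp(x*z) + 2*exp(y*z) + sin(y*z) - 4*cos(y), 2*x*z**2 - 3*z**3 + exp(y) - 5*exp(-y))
4*x*z - 2*y**2 - 2*y*cos(x*y) - 9*z**2 + 2*z*exp(y*z) + z*cos(y*z) + 4*sin(y)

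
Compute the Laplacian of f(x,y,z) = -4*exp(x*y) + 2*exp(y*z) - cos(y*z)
-4*x**2*exp(x*y) + y**2*(2*exp(y*z) + cos(y*z)) - 4*y**2*exp(x*y) + 2*z**2*exp(y*z) + z**2*cos(y*z)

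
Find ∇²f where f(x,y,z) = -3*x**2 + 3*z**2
0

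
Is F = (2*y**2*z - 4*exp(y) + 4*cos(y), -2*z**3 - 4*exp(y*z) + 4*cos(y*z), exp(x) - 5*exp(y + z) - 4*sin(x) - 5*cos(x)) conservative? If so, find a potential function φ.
No, ∇×F = (4*y*exp(y*z) + 4*y*sin(y*z) + 6*z**2 - 5*exp(y + z), 2*y**2 - exp(x) - 5*sin(x) + 4*cos(x), -4*y*z + 4*exp(y) + 4*sin(y)) ≠ 0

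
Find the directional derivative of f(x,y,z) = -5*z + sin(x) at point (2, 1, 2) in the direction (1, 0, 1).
sqrt(2)*(-5 + cos(2))/2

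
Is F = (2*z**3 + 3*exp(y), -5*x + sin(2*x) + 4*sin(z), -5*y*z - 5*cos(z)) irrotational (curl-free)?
No, ∇×F = (-5*z - 4*cos(z), 6*z**2, -3*exp(y) + 2*cos(2*x) - 5)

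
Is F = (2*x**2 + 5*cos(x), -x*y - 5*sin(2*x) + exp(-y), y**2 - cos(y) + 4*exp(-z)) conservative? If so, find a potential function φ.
No, ∇×F = (2*y + sin(y), 0, -y - 10*cos(2*x)) ≠ 0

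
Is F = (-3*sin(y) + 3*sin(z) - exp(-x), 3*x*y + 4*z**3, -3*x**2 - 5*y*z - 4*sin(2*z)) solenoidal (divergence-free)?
No, ∇·F = 3*x - 5*y - 8*cos(2*z) + exp(-x)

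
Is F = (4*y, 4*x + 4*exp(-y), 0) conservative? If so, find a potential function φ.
Yes, F is conservative. φ = 4*x*y - 4*exp(-y)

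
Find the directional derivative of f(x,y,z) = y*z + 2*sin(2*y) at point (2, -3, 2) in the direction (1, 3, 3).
3*sqrt(19)*(-1 + 4*cos(6))/19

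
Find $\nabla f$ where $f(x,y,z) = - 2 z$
(0, 0, -2)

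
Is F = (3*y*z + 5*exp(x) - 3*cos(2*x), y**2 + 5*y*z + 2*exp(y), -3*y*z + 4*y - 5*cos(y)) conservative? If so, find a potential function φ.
No, ∇×F = (-5*y - 3*z + 5*sin(y) + 4, 3*y, -3*z) ≠ 0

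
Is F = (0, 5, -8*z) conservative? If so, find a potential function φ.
Yes, F is conservative. φ = 5*y - 4*z**2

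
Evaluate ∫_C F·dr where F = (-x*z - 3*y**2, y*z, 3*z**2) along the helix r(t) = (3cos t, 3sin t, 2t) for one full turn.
-18*pi + 64*pi**3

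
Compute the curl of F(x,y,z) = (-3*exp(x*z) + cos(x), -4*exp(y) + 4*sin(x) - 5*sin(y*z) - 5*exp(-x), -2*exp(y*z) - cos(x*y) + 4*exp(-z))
(x*sin(x*y) + 5*y*cos(y*z) - 2*z*exp(y*z), -3*x*exp(x*z) - y*sin(x*y), 4*cos(x) + 5*exp(-x))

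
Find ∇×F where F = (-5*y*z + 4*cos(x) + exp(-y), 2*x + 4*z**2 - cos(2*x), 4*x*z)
(-8*z, -5*y - 4*z, 5*z + 2*sin(2*x) + 2 + exp(-y))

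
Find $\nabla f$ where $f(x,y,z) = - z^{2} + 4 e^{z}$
(0, 0, -2*z + 4*exp(z))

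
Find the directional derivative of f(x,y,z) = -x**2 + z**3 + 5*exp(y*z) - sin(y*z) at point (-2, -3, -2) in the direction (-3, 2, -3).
sqrt(22)*(-48 - 5*cos(6) + 25*exp(6))/22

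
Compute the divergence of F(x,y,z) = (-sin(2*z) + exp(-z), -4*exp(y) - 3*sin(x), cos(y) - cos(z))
-4*exp(y) + sin(z)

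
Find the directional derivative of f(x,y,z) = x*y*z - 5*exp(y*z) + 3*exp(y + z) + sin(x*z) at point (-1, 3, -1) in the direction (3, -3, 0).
-sqrt(2)*(5 + exp(3)*cos(1) + 4*exp(3) + 3*exp(5))*exp(-3)/2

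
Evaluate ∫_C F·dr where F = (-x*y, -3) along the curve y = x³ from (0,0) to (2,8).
-152/5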